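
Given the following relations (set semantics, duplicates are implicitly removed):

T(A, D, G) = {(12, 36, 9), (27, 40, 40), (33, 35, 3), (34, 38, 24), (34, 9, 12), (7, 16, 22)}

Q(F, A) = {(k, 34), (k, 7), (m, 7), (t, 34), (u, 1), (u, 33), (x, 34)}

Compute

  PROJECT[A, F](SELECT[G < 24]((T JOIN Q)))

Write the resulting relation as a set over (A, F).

Natural join on A: {(33, 35, 3, u), (34, 38, 24, k), (34, 38, 24, t), (34, 38, 24, x), (34, 9, 12, k), (34, 9, 12, t), (34, 9, 12, x), (7, 16, 22, k), (7, 16, 22, m)}
Selection G < 24: {(33, 35, 3, u), (34, 9, 12, k), (34, 9, 12, t), (34, 9, 12, x), (7, 16, 22, k), (7, 16, 22, m)}
Keep only column(s) A, F: {(33, u), (34, k), (34, t), (34, x), (7, k), (7, m)}

{(33, u), (34, k), (34, t), (34, x), (7, k), (7, m)}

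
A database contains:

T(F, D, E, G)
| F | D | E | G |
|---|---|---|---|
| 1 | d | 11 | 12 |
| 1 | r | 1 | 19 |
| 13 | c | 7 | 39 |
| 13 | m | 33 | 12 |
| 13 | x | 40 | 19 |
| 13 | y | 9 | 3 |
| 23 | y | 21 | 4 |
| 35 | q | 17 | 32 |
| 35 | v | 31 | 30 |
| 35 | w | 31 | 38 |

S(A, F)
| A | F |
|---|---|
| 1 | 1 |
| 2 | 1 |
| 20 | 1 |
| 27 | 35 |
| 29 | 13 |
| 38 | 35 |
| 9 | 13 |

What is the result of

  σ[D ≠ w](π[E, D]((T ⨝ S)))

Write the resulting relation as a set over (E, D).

{(1, r), (11, d), (17, q), (31, v), (33, m), (40, x), (7, c), (9, y)}

T ⋈ S (natural join on F): {(1, d, 11, 12, 1), (1, d, 11, 12, 2), (1, d, 11, 12, 20), (1, r, 1, 19, 1), (1, r, 1, 19, 2), (1, r, 1, 19, 20), (13, c, 7, 39, 29), (13, c, 7, 39, 9), (13, m, 33, 12, 29), (13, m, 33, 12, 9), (13, x, 40, 19, 29), (13, x, 40, 19, 9), (13, y, 9, 3, 29), (13, y, 9, 3, 9), (35, q, 17, 32, 27), (35, q, 17, 32, 38), (35, v, 31, 30, 27), (35, v, 31, 30, 38), (35, w, 31, 38, 27), (35, w, 31, 38, 38)}
π_{E, D} gives {(1, r), (11, d), (17, q), (31, v), (31, w), (33, m), (40, x), (7, c), (9, y)} (11 duplicate(s) eliminated).
σ[D ≠ w]: keep tuples satisfying D ≠ w → {(1, r), (11, d), (17, q), (31, v), (33, m), (40, x), (7, c), (9, y)}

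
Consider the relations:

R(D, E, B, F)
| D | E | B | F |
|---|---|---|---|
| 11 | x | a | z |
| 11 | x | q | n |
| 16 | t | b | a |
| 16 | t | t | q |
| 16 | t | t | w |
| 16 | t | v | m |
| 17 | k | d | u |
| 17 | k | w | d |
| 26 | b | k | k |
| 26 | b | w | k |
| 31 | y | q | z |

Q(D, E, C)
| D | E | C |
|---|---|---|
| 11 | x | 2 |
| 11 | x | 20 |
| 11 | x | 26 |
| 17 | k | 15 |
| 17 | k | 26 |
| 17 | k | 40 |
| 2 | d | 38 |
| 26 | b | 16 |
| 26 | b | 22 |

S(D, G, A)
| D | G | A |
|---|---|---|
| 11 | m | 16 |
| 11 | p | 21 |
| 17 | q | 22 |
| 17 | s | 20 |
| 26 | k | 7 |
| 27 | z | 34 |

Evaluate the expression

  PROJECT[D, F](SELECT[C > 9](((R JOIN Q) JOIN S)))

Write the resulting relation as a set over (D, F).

{(11, n), (11, z), (17, d), (17, u), (26, k)}

Natural join on D, E: {(11, x, a, z, 2), (11, x, a, z, 20), (11, x, a, z, 26), (11, x, q, n, 2), (11, x, q, n, 20), (11, x, q, n, 26), (17, k, d, u, 15), (17, k, d, u, 26), (17, k, d, u, 40), (17, k, w, d, 15), (17, k, w, d, 26), (17, k, w, d, 40), (26, b, k, k, 16), (26, b, k, k, 22), (26, b, w, k, 16), (26, b, w, k, 22)}
Natural join on D: {(11, x, a, z, 2, m, 16), (11, x, a, z, 2, p, 21), (11, x, a, z, 20, m, 16), (11, x, a, z, 20, p, 21), (11, x, a, z, 26, m, 16), (11, x, a, z, 26, p, 21), (11, x, q, n, 2, m, 16), (11, x, q, n, 2, p, 21), (11, x, q, n, 20, m, 16), (11, x, q, n, 20, p, 21), (11, x, q, n, 26, m, 16), (11, x, q, n, 26, p, 21), (17, k, d, u, 15, q, 22), (17, k, d, u, 15, s, 20), (17, k, d, u, 26, q, 22), (17, k, d, u, 26, s, 20), (17, k, d, u, 40, q, 22), (17, k, d, u, 40, s, 20), (17, k, w, d, 15, q, 22), (17, k, w, d, 15, s, 20), (17, k, w, d, 26, q, 22), (17, k, w, d, 26, s, 20), (17, k, w, d, 40, q, 22), (17, k, w, d, 40, s, 20), (26, b, k, k, 16, k, 7), (26, b, k, k, 22, k, 7), (26, b, w, k, 16, k, 7), (26, b, w, k, 22, k, 7)}
Selection C > 9: {(11, x, a, z, 20, m, 16), (11, x, a, z, 20, p, 21), (11, x, a, z, 26, m, 16), (11, x, a, z, 26, p, 21), (11, x, q, n, 20, m, 16), (11, x, q, n, 20, p, 21), (11, x, q, n, 26, m, 16), (11, x, q, n, 26, p, 21), (17, k, d, u, 15, q, 22), (17, k, d, u, 15, s, 20), (17, k, d, u, 26, q, 22), (17, k, d, u, 26, s, 20), (17, k, d, u, 40, q, 22), (17, k, d, u, 40, s, 20), (17, k, w, d, 15, q, 22), (17, k, w, d, 15, s, 20), (17, k, w, d, 26, q, 22), (17, k, w, d, 26, s, 20), (17, k, w, d, 40, q, 22), (17, k, w, d, 40, s, 20), (26, b, k, k, 16, k, 7), (26, b, k, k, 22, k, 7), (26, b, w, k, 16, k, 7), (26, b, w, k, 22, k, 7)}
Keep only column(s) D, F (19 duplicate(s) eliminated): {(11, n), (11, z), (17, d), (17, u), (26, k)}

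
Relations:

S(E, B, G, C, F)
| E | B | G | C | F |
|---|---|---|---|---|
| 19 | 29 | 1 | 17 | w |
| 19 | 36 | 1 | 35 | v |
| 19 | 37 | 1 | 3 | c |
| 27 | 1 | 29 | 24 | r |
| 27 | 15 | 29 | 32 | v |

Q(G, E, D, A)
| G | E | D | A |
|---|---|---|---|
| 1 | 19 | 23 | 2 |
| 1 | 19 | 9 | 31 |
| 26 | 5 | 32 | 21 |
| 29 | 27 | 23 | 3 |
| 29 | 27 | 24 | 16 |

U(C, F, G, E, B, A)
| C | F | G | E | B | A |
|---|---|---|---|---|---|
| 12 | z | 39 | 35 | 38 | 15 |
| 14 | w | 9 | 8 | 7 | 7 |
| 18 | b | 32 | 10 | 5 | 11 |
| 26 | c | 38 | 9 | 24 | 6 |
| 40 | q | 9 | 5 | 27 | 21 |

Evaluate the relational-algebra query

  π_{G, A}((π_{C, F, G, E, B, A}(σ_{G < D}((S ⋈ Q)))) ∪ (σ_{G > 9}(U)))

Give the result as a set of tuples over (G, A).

{(1, 2), (1, 31), (32, 11), (38, 6), (39, 15)}

Joining S and Q on E, G yields {(19, 29, 1, 17, w, 23, 2), (19, 29, 1, 17, w, 9, 31), (19, 36, 1, 35, v, 23, 2), (19, 36, 1, 35, v, 9, 31), (19, 37, 1, 3, c, 23, 2), (19, 37, 1, 3, c, 9, 31), (27, 1, 29, 24, r, 23, 3), (27, 1, 29, 24, r, 24, 16), (27, 15, 29, 32, v, 23, 3), (27, 15, 29, 32, v, 24, 16)}.
Selection G < D: {(19, 29, 1, 17, w, 23, 2), (19, 29, 1, 17, w, 9, 31), (19, 36, 1, 35, v, 23, 2), (19, 36, 1, 35, v, 9, 31), (19, 37, 1, 3, c, 23, 2), (19, 37, 1, 3, c, 9, 31)}
π[C, F, G, E, B, A]: project onto (C, F, G, E, B, A) → {(17, w, 1, 19, 29, 2), (17, w, 1, 19, 29, 31), (3, c, 1, 19, 37, 2), (3, c, 1, 19, 37, 31), (35, v, 1, 19, 36, 2), (35, v, 1, 19, 36, 31)}
Selection G > 9: {(12, z, 39, 35, 38, 15), (18, b, 32, 10, 5, 11), (26, c, 38, 9, 24, 6)}
Union: {(17, w, 1, 19, 29, 2), (17, w, 1, 19, 29, 31), (3, c, 1, 19, 37, 2), (3, c, 1, 19, 37, 31), (35, v, 1, 19, 36, 2), (35, v, 1, 19, 36, 31)} with {(12, z, 39, 35, 38, 15), (18, b, 32, 10, 5, 11), (26, c, 38, 9, 24, 6)} → {(12, z, 39, 35, 38, 15), (17, w, 1, 19, 29, 2), (17, w, 1, 19, 29, 31), (18, b, 32, 10, 5, 11), (26, c, 38, 9, 24, 6), (3, c, 1, 19, 37, 2), (3, c, 1, 19, 37, 31), (35, v, 1, 19, 36, 2), (35, v, 1, 19, 36, 31)}
π[G, A]: project onto (G, A) (4 duplicate(s) eliminated) → {(1, 2), (1, 31), (32, 11), (38, 6), (39, 15)}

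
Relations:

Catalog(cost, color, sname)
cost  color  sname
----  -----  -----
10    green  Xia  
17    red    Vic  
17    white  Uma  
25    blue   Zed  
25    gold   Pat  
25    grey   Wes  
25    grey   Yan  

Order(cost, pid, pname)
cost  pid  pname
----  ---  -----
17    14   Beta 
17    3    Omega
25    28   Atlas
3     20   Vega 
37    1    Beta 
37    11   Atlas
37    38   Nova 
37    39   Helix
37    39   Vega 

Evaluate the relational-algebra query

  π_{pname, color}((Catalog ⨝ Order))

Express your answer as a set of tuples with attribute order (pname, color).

Natural join on cost: {(17, red, Vic, 14, Beta), (17, red, Vic, 3, Omega), (17, white, Uma, 14, Beta), (17, white, Uma, 3, Omega), (25, blue, Zed, 28, Atlas), (25, gold, Pat, 28, Atlas), (25, grey, Wes, 28, Atlas), (25, grey, Yan, 28, Atlas)}
π[pname, color]: project onto (pname, color) (1 duplicate(s) eliminated) → {(Atlas, blue), (Atlas, gold), (Atlas, grey), (Beta, red), (Beta, white), (Omega, red), (Omega, white)}

{(Atlas, blue), (Atlas, gold), (Atlas, grey), (Beta, red), (Beta, white), (Omega, red), (Omega, white)}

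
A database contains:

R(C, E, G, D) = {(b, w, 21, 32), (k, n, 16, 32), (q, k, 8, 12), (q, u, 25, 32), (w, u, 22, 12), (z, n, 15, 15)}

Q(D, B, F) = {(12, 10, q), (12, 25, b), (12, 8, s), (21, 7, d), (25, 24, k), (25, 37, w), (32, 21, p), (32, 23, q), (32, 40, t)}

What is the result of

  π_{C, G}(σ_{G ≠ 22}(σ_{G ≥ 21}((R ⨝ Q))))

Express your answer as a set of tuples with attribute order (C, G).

{(b, 21), (q, 25)}

R ⋈ Q (natural join on D): {(b, w, 21, 32, 21, p), (b, w, 21, 32, 23, q), (b, w, 21, 32, 40, t), (k, n, 16, 32, 21, p), (k, n, 16, 32, 23, q), (k, n, 16, 32, 40, t), (q, k, 8, 12, 10, q), (q, k, 8, 12, 25, b), (q, k, 8, 12, 8, s), (q, u, 25, 32, 21, p), (q, u, 25, 32, 23, q), (q, u, 25, 32, 40, t), (w, u, 22, 12, 10, q), (w, u, 22, 12, 25, b), (w, u, 22, 12, 8, s)}
Apply σ_{G ≥ 21}; surviving tuples: {(b, w, 21, 32, 21, p), (b, w, 21, 32, 23, q), (b, w, 21, 32, 40, t), (q, u, 25, 32, 21, p), (q, u, 25, 32, 23, q), (q, u, 25, 32, 40, t), (w, u, 22, 12, 10, q), (w, u, 22, 12, 25, b), (w, u, 22, 12, 8, s)}
Apply σ_{G ≠ 22}; surviving tuples: {(b, w, 21, 32, 21, p), (b, w, 21, 32, 23, q), (b, w, 21, 32, 40, t), (q, u, 25, 32, 21, p), (q, u, 25, 32, 23, q), (q, u, 25, 32, 40, t)}
π[C, G]: project onto (C, G) (4 duplicate(s) eliminated) → {(b, 21), (q, 25)}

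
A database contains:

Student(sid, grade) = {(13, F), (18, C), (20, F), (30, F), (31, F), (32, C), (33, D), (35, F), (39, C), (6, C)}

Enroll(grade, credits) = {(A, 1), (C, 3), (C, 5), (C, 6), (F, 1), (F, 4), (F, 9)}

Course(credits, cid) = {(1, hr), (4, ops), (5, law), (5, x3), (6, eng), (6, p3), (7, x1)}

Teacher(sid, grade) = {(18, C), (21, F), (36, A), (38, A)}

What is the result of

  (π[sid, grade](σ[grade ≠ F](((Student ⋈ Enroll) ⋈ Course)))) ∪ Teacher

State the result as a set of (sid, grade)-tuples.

Natural join on grade: {(13, F, 1), (13, F, 4), (13, F, 9), (18, C, 3), (18, C, 5), (18, C, 6), (20, F, 1), (20, F, 4), (20, F, 9), (30, F, 1), (30, F, 4), (30, F, 9), (31, F, 1), (31, F, 4), (31, F, 9), (32, C, 3), (32, C, 5), (32, C, 6), (35, F, 1), (35, F, 4), (35, F, 9), (39, C, 3), (39, C, 5), (39, C, 6), (6, C, 3), (6, C, 5), (6, C, 6)}
Natural join on credits: {(13, F, 1, hr), (13, F, 4, ops), (18, C, 5, law), (18, C, 5, x3), (18, C, 6, eng), (18, C, 6, p3), (20, F, 1, hr), (20, F, 4, ops), (30, F, 1, hr), (30, F, 4, ops), (31, F, 1, hr), (31, F, 4, ops), (32, C, 5, law), (32, C, 5, x3), (32, C, 6, eng), (32, C, 6, p3), (35, F, 1, hr), (35, F, 4, ops), (39, C, 5, law), (39, C, 5, x3), (39, C, 6, eng), (39, C, 6, p3), (6, C, 5, law), (6, C, 5, x3), (6, C, 6, eng), (6, C, 6, p3)}
Selection grade ≠ F: {(18, C, 5, law), (18, C, 5, x3), (18, C, 6, eng), (18, C, 6, p3), (32, C, 5, law), (32, C, 5, x3), (32, C, 6, eng), (32, C, 6, p3), (39, C, 5, law), (39, C, 5, x3), (39, C, 6, eng), (39, C, 6, p3), (6, C, 5, law), (6, C, 5, x3), (6, C, 6, eng), (6, C, 6, p3)}
Keep only column(s) sid, grade (12 duplicate(s) eliminated): {(18, C), (32, C), (39, C), (6, C)}
Set union of the two operands is {(18, C), (21, F), (32, C), (36, A), (38, A), (39, C), (6, C)}.

{(18, C), (21, F), (32, C), (36, A), (38, A), (39, C), (6, C)}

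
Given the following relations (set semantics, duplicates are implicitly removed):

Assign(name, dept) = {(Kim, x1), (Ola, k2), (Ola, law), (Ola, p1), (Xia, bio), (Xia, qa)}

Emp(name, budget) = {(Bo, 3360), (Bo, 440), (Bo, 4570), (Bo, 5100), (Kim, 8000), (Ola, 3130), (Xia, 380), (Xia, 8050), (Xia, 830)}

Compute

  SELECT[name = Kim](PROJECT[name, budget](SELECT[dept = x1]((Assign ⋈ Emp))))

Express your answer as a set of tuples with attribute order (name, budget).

{(Kim, 8000)}

Natural join on name: {(Kim, x1, 8000), (Ola, k2, 3130), (Ola, law, 3130), (Ola, p1, 3130), (Xia, bio, 380), (Xia, bio, 8050), (Xia, bio, 830), (Xia, qa, 380), (Xia, qa, 8050), (Xia, qa, 830)}
Apply σ_{dept = x1}; surviving tuples: {(Kim, x1, 8000)}
π[name, budget]: project onto (name, budget) → {(Kim, 8000)}
Apply σ_{name = Kim}; surviving tuples: {(Kim, 8000)}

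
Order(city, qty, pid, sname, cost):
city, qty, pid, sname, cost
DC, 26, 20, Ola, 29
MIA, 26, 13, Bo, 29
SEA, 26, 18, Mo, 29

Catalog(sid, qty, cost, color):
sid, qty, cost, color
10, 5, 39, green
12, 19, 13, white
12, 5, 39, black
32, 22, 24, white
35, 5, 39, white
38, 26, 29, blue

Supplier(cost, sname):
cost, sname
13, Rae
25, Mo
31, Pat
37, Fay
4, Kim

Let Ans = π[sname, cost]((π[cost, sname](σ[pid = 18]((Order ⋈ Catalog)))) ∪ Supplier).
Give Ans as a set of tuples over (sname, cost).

Order ⋈ Catalog (natural join on qty, cost): {(DC, 26, 20, Ola, 29, 38, blue), (MIA, 26, 13, Bo, 29, 38, blue), (SEA, 26, 18, Mo, 29, 38, blue)}
σ[pid = 18]: keep tuples satisfying pid = 18 → {(SEA, 26, 18, Mo, 29, 38, blue)}
π_{cost, sname} gives {(29, Mo)}.
Taking the union: {(13, Rae), (25, Mo), (29, Mo), (31, Pat), (37, Fay), (4, Kim)}
π_{sname, cost} gives {(Fay, 37), (Kim, 4), (Mo, 25), (Mo, 29), (Pat, 31), (Rae, 13)}.

{(Fay, 37), (Kim, 4), (Mo, 25), (Mo, 29), (Pat, 31), (Rae, 13)}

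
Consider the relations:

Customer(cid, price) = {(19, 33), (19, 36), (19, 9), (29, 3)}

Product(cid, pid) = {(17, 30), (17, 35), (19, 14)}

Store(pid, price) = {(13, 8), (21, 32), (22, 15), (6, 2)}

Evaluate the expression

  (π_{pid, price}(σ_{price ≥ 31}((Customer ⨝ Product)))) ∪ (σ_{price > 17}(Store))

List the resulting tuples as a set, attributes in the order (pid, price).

{(14, 33), (14, 36), (21, 32)}

Customer ⋈ Product (natural join on cid): {(19, 33, 14), (19, 36, 14), (19, 9, 14)}
Apply σ_{price ≥ 31}; surviving tuples: {(19, 33, 14), (19, 36, 14)}
Projecting to pid, price: {(14, 33), (14, 36)}
Apply σ_{price > 17}; surviving tuples: {(21, 32)}
Union: {(14, 33), (14, 36)} with {(21, 32)} → {(14, 33), (14, 36), (21, 32)}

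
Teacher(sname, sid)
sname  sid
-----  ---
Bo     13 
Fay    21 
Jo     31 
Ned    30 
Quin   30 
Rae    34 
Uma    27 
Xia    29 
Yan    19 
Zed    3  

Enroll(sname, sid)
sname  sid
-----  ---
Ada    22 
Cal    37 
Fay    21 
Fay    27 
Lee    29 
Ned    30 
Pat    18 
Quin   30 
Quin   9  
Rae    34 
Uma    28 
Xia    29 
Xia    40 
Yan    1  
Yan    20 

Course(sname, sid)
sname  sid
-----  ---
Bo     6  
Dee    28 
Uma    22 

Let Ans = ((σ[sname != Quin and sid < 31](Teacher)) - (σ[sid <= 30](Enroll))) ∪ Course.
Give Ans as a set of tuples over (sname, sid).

Filtering on sname != Quin and sid < 31 leaves {(Bo, 13), (Fay, 21), (Ned, 30), (Uma, 27), (Xia, 29), (Yan, 19), (Zed, 3)}.
Filtering on sid <= 30 leaves {(Ada, 22), (Fay, 21), (Fay, 27), (Lee, 29), (Ned, 30), (Pat, 18), (Quin, 30), (Quin, 9), (Uma, 28), (Xia, 29), (Yan, 1), (Yan, 20)}.
Difference: {(Bo, 13), (Fay, 21), (Ned, 30), (Uma, 27), (Xia, 29), (Yan, 19), (Zed, 3)} with {(Ada, 22), (Fay, 21), (Fay, 27), (Lee, 29), (Ned, 30), (Pat, 18), (Quin, 30), (Quin, 9), (Uma, 28), (Xia, 29), (Yan, 1), (Yan, 20)} → {(Bo, 13), (Uma, 27), (Yan, 19), (Zed, 3)}
Union: {(Bo, 13), (Uma, 27), (Yan, 19), (Zed, 3)} with {(Bo, 6), (Dee, 28), (Uma, 22)} → {(Bo, 13), (Bo, 6), (Dee, 28), (Uma, 22), (Uma, 27), (Yan, 19), (Zed, 3)}

{(Bo, 13), (Bo, 6), (Dee, 28), (Uma, 22), (Uma, 27), (Yan, 19), (Zed, 3)}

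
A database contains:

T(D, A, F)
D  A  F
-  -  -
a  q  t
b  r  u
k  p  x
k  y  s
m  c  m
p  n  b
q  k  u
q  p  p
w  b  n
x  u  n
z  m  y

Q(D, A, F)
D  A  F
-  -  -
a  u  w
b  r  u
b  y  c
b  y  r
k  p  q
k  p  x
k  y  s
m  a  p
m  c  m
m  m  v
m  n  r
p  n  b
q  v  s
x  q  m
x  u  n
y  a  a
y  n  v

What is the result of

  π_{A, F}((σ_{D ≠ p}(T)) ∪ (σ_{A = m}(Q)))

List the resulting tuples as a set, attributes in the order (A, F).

{(b, n), (c, m), (k, u), (m, v), (m, y), (p, p), (p, x), (q, t), (r, u), (u, n), (y, s)}

Filtering on D ≠ p leaves {(a, q, t), (b, r, u), (k, p, x), (k, y, s), (m, c, m), (q, k, u), (q, p, p), (w, b, n), (x, u, n), (z, m, y)}.
Filtering on A = m leaves {(m, m, v)}.
Taking the union: {(a, q, t), (b, r, u), (k, p, x), (k, y, s), (m, c, m), (m, m, v), (q, k, u), (q, p, p), (w, b, n), (x, u, n), (z, m, y)}
π[A, F]: project onto (A, F) → {(b, n), (c, m), (k, u), (m, v), (m, y), (p, p), (p, x), (q, t), (r, u), (u, n), (y, s)}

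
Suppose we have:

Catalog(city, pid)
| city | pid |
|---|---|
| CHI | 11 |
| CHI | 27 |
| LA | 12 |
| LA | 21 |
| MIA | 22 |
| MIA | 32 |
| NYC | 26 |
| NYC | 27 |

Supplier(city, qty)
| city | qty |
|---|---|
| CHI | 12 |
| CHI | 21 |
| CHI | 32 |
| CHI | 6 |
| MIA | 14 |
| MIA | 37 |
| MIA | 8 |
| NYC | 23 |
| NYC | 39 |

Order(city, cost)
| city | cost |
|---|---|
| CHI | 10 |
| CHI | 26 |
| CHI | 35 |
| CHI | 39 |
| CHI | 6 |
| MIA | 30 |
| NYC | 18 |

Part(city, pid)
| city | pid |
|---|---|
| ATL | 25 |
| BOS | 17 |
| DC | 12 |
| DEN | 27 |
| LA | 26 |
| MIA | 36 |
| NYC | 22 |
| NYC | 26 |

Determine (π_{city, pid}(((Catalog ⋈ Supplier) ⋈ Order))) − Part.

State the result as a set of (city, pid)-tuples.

Joining Catalog and Supplier on city yields {(CHI, 11, 12), (CHI, 11, 21), (CHI, 11, 32), (CHI, 11, 6), (CHI, 27, 12), (CHI, 27, 21), (CHI, 27, 32), (CHI, 27, 6), (MIA, 22, 14), (MIA, 22, 37), (MIA, 22, 8), (MIA, 32, 14), (MIA, 32, 37), (MIA, 32, 8), (NYC, 26, 23), (NYC, 26, 39), (NYC, 27, 23), (NYC, 27, 39)}.
Joining (Catalog ⋈ Supplier) and Order on city yields {(CHI, 11, 12, 10), (CHI, 11, 12, 26), (CHI, 11, 12, 35), (CHI, 11, 12, 39), (CHI, 11, 12, 6), (CHI, 11, 21, 10), (CHI, 11, 21, 26), (CHI, 11, 21, 35), (CHI, 11, 21, 39), (CHI, 11, 21, 6), (CHI, 11, 32, 10), (CHI, 11, 32, 26), (CHI, 11, 32, 35), (CHI, 11, 32, 39), (CHI, 11, 32, 6), (CHI, 11, 6, 10), (CHI, 11, 6, 26), (CHI, 11, 6, 35), (CHI, 11, 6, 39), (CHI, 11, 6, 6), (CHI, 27, 12, 10), (CHI, 27, 12, 26), (CHI, 27, 12, 35), (CHI, 27, 12, 39), (CHI, 27, 12, 6), (CHI, 27, 21, 10), (CHI, 27, 21, 26), (CHI, 27, 21, 35), (CHI, 27, 21, 39), (CHI, 27, 21, 6), (CHI, 27, 32, 10), (CHI, 27, 32, 26), (CHI, 27, 32, 35), (CHI, 27, 32, 39), (CHI, 27, 32, 6), (CHI, 27, 6, 10), (CHI, 27, 6, 26), (CHI, 27, 6, 35), (CHI, 27, 6, 39), (CHI, 27, 6, 6), (MIA, 22, 14, 30), (MIA, 22, 37, 30), (MIA, 22, 8, 30), (MIA, 32, 14, 30), (MIA, 32, 37, 30), (MIA, 32, 8, 30), (NYC, 26, 23, 18), (NYC, 26, 39, 18), (NYC, 27, 23, 18), (NYC, 27, 39, 18)}.
Projecting to city, pid (44 duplicate(s) eliminated): {(CHI, 11), (CHI, 27), (MIA, 22), (MIA, 32), (NYC, 26), (NYC, 27)}
Difference: {(CHI, 11), (CHI, 27), (MIA, 22), (MIA, 32), (NYC, 26), (NYC, 27)} with {(ATL, 25), (BOS, 17), (DC, 12), (DEN, 27), (LA, 26), (MIA, 36), (NYC, 22), (NYC, 26)} → {(CHI, 11), (CHI, 27), (MIA, 22), (MIA, 32), (NYC, 27)}

{(CHI, 11), (CHI, 27), (MIA, 22), (MIA, 32), (NYC, 27)}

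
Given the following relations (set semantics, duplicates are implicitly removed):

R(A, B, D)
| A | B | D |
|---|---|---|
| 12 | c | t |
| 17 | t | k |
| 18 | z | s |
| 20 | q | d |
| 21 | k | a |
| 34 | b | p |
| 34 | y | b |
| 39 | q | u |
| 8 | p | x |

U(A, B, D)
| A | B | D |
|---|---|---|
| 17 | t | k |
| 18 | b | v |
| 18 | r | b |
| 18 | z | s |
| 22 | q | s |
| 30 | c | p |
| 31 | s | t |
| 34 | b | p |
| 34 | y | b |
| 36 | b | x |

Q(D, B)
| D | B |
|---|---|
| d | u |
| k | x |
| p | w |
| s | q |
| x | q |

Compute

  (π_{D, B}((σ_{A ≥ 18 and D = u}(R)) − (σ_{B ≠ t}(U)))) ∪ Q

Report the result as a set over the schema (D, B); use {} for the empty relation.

Apply σ_{A ≥ 18 and D = u}; surviving tuples: {(39, q, u)}
Apply σ_{B ≠ t}; surviving tuples: {(18, b, v), (18, r, b), (18, z, s), (22, q, s), (30, c, p), (31, s, t), (34, b, p), (34, y, b), (36, b, x)}
Difference: {(39, q, u)} with {(18, b, v), (18, r, b), (18, z, s), (22, q, s), (30, c, p), (31, s, t), (34, b, p), (34, y, b), (36, b, x)} → {(39, q, u)}
π[D, B]: project onto (D, B) → {(u, q)}
Union: {(u, q)} with {(d, u), (k, x), (p, w), (s, q), (x, q)} → {(d, u), (k, x), (p, w), (s, q), (u, q), (x, q)}

{(d, u), (k, x), (p, w), (s, q), (u, q), (x, q)}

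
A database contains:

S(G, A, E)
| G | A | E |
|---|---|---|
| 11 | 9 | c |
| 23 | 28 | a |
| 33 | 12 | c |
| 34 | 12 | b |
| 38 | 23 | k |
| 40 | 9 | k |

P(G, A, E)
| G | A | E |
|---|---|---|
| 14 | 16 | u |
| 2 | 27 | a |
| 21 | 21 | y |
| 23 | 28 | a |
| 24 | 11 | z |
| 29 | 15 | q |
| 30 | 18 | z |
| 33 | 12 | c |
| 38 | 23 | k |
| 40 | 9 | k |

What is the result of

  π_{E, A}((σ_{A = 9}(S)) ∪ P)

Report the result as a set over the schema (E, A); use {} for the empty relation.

Apply σ_{A = 9}; surviving tuples: {(11, 9, c), (40, 9, k)}
Taking the union: {(11, 9, c), (14, 16, u), (2, 27, a), (21, 21, y), (23, 28, a), (24, 11, z), (29, 15, q), (30, 18, z), (33, 12, c), (38, 23, k), (40, 9, k)}
π_{E, A} gives {(a, 27), (a, 28), (c, 12), (c, 9), (k, 23), (k, 9), (q, 15), (u, 16), (y, 21), (z, 11), (z, 18)}.

{(a, 27), (a, 28), (c, 12), (c, 9), (k, 23), (k, 9), (q, 15), (u, 16), (y, 21), (z, 11), (z, 18)}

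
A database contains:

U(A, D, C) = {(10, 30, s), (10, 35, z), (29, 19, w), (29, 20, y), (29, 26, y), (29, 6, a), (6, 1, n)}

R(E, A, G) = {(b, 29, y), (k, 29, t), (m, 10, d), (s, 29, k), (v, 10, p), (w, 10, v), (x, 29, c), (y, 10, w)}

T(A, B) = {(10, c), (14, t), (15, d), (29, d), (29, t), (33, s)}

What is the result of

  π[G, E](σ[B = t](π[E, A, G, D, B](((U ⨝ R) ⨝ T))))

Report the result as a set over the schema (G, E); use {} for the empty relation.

{(c, x), (k, s), (t, k), (y, b)}

U ⋈ R (natural join on A): {(10, 30, s, m, d), (10, 30, s, v, p), (10, 30, s, w, v), (10, 30, s, y, w), (10, 35, z, m, d), (10, 35, z, v, p), (10, 35, z, w, v), (10, 35, z, y, w), (29, 19, w, b, y), (29, 19, w, k, t), (29, 19, w, s, k), (29, 19, w, x, c), (29, 20, y, b, y), (29, 20, y, k, t), (29, 20, y, s, k), (29, 20, y, x, c), (29, 26, y, b, y), (29, 26, y, k, t), (29, 26, y, s, k), (29, 26, y, x, c), (29, 6, a, b, y), (29, 6, a, k, t), (29, 6, a, s, k), (29, 6, a, x, c)}
(U ⨝ R) ⋈ T (natural join on A): {(10, 30, s, m, d, c), (10, 30, s, v, p, c), (10, 30, s, w, v, c), (10, 30, s, y, w, c), (10, 35, z, m, d, c), (10, 35, z, v, p, c), (10, 35, z, w, v, c), (10, 35, z, y, w, c), (29, 19, w, b, y, d), (29, 19, w, b, y, t), (29, 19, w, k, t, d), (29, 19, w, k, t, t), (29, 19, w, s, k, d), (29, 19, w, s, k, t), (29, 19, w, x, c, d), (29, 19, w, x, c, t), (29, 20, y, b, y, d), (29, 20, y, b, y, t), (29, 20, y, k, t, d), (29, 20, y, k, t, t), (29, 20, y, s, k, d), (29, 20, y, s, k, t), (29, 20, y, x, c, d), (29, 20, y, x, c, t), (29, 26, y, b, y, d), (29, 26, y, b, y, t), (29, 26, y, k, t, d), (29, 26, y, k, t, t), (29, 26, y, s, k, d), (29, 26, y, s, k, t), (29, 26, y, x, c, d), (29, 26, y, x, c, t), (29, 6, a, b, y, d), (29, 6, a, b, y, t), (29, 6, a, k, t, d), (29, 6, a, k, t, t), (29, 6, a, s, k, d), (29, 6, a, s, k, t), (29, 6, a, x, c, d), (29, 6, a, x, c, t)}
Projecting to E, A, G, D, B: {(b, 29, y, 19, d), (b, 29, y, 19, t), (b, 29, y, 20, d), (b, 29, y, 20, t), (b, 29, y, 26, d), (b, 29, y, 26, t), (b, 29, y, 6, d), (b, 29, y, 6, t), (k, 29, t, 19, d), (k, 29, t, 19, t), (k, 29, t, 20, d), (k, 29, t, 20, t), (k, 29, t, 26, d), (k, 29, t, 26, t), (k, 29, t, 6, d), (k, 29, t, 6, t), (m, 10, d, 30, c), (m, 10, d, 35, c), (s, 29, k, 19, d), (s, 29, k, 19, t), (s, 29, k, 20, d), (s, 29, k, 20, t), (s, 29, k, 26, d), (s, 29, k, 26, t), (s, 29, k, 6, d), (s, 29, k, 6, t), (v, 10, p, 30, c), (v, 10, p, 35, c), (w, 10, v, 30, c), (w, 10, v, 35, c), (x, 29, c, 19, d), (x, 29, c, 19, t), (x, 29, c, 20, d), (x, 29, c, 20, t), (x, 29, c, 26, d), (x, 29, c, 26, t), (x, 29, c, 6, d), (x, 29, c, 6, t), (y, 10, w, 30, c), (y, 10, w, 35, c)}
σ[B = t]: keep tuples satisfying B = t → {(b, 29, y, 19, t), (b, 29, y, 20, t), (b, 29, y, 26, t), (b, 29, y, 6, t), (k, 29, t, 19, t), (k, 29, t, 20, t), (k, 29, t, 26, t), (k, 29, t, 6, t), (s, 29, k, 19, t), (s, 29, k, 20, t), (s, 29, k, 26, t), (s, 29, k, 6, t), (x, 29, c, 19, t), (x, 29, c, 20, t), (x, 29, c, 26, t), (x, 29, c, 6, t)}
Projecting to G, E (12 duplicate(s) eliminated): {(c, x), (k, s), (t, k), (y, b)}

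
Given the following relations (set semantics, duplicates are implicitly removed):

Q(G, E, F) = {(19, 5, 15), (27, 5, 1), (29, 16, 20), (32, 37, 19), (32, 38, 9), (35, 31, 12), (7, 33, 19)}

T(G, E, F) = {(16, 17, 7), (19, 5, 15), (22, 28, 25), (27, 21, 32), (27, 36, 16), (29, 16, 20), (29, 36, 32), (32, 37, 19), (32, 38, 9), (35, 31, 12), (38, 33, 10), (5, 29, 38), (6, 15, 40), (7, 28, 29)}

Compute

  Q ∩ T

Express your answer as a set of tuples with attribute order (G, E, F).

{(19, 5, 15), (29, 16, 20), (32, 37, 19), (32, 38, 9), (35, 31, 12)}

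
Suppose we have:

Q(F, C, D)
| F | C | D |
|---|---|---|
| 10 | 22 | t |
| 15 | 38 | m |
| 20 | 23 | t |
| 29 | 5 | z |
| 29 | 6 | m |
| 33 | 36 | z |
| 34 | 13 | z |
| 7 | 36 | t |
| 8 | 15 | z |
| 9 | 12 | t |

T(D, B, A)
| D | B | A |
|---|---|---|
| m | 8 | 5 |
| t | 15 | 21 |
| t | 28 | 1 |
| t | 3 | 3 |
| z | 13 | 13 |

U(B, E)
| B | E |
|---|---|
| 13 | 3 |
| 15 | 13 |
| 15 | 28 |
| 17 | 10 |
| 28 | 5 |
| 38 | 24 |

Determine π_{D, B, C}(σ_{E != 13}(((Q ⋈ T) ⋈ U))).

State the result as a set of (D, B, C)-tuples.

{(t, 15, 12), (t, 15, 22), (t, 15, 23), (t, 15, 36), (t, 28, 12), (t, 28, 22), (t, 28, 23), (t, 28, 36), (z, 13, 13), (z, 13, 15), (z, 13, 36), (z, 13, 5)}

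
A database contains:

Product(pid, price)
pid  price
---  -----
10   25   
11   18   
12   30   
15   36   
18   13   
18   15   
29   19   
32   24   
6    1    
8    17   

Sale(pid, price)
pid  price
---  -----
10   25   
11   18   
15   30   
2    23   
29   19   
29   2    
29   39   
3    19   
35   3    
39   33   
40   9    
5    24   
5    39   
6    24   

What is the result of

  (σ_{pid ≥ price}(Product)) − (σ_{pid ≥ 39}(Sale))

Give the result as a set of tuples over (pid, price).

{(18, 13), (18, 15), (29, 19), (32, 24), (6, 1)}

Apply σ_{pid ≥ price}; surviving tuples: {(18, 13), (18, 15), (29, 19), (32, 24), (6, 1)}
Apply σ_{pid ≥ 39}; surviving tuples: {(39, 33), (40, 9)}
Taking the difference: {(18, 13), (18, 15), (29, 19), (32, 24), (6, 1)}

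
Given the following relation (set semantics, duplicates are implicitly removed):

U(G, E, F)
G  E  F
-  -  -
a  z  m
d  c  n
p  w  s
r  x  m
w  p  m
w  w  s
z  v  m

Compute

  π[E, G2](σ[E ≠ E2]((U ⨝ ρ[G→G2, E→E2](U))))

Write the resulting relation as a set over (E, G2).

ρ[G→G2, E→E2]: schema becomes (G2, E2, F); tuples unchanged.
Joining U and ρ[G→G2, E→E2](U) on F yields {(a, z, m, a, z), (a, z, m, r, x), (a, z, m, w, p), (a, z, m, z, v), (d, c, n, d, c), (p, w, s, p, w), (p, w, s, w, w), (r, x, m, a, z), (r, x, m, r, x), (r, x, m, w, p), (r, x, m, z, v), (w, p, m, a, z), (w, p, m, r, x), (w, p, m, w, p), (w, p, m, z, v), (w, w, s, p, w), (w, w, s, w, w), (z, v, m, a, z), (z, v, m, r, x), (z, v, m, w, p), (z, v, m, z, v)}.
Selection E ≠ E2: {(a, z, m, r, x), (a, z, m, w, p), (a, z, m, z, v), (r, x, m, a, z), (r, x, m, w, p), (r, x, m, z, v), (w, p, m, a, z), (w, p, m, r, x), (w, p, m, z, v), (z, v, m, a, z), (z, v, m, r, x), (z, v, m, w, p)}
π_{E, G2} gives {(p, a), (p, r), (p, z), (v, a), (v, r), (v, w), (x, a), (x, w), (x, z), (z, r), (z, w), (z, z)}.

{(p, a), (p, r), (p, z), (v, a), (v, r), (v, w), (x, a), (x, w), (x, z), (z, r), (z, w), (z, z)}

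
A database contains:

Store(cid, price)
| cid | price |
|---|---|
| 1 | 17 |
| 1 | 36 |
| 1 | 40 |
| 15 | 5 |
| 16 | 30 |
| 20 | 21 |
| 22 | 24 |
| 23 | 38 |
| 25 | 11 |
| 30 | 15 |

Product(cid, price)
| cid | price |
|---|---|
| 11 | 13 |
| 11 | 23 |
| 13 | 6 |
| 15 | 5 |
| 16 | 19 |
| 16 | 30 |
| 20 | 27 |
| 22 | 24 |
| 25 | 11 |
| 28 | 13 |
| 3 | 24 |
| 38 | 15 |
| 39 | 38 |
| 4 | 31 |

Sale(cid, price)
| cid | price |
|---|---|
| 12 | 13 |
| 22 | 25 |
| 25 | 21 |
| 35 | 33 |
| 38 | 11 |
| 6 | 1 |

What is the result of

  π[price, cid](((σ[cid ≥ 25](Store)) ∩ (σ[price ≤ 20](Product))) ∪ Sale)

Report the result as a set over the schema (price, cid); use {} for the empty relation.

{(1, 6), (11, 25), (11, 38), (13, 12), (21, 25), (25, 22), (33, 35)}

Apply σ_{cid ≥ 25}; surviving tuples: {(25, 11), (30, 15)}
Apply σ_{price ≤ 20}; surviving tuples: {(11, 13), (13, 6), (15, 5), (16, 19), (25, 11), (28, 13), (38, 15)}
Intersection: {(25, 11), (30, 15)} with {(11, 13), (13, 6), (15, 5), (16, 19), (25, 11), (28, 13), (38, 15)} → {(25, 11)}
Union: {(25, 11)} with {(12, 13), (22, 25), (25, 21), (35, 33), (38, 11), (6, 1)} → {(12, 13), (22, 25), (25, 11), (25, 21), (35, 33), (38, 11), (6, 1)}
Projecting to price, cid: {(1, 6), (11, 25), (11, 38), (13, 12), (21, 25), (25, 22), (33, 35)}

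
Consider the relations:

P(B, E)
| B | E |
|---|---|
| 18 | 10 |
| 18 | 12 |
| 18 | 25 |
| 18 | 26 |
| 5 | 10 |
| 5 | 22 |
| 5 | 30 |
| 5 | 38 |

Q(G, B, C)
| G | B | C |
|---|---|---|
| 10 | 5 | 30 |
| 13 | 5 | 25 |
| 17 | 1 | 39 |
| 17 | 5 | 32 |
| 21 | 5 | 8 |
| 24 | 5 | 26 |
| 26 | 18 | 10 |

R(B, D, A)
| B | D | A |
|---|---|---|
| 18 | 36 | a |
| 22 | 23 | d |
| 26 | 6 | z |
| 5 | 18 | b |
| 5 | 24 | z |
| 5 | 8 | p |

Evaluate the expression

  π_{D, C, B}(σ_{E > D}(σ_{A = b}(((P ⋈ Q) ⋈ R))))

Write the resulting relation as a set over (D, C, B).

{(18, 25, 5), (18, 26, 5), (18, 30, 5), (18, 32, 5), (18, 8, 5)}

Natural join on B: {(18, 10, 26, 10), (18, 12, 26, 10), (18, 25, 26, 10), (18, 26, 26, 10), (5, 10, 10, 30), (5, 10, 13, 25), (5, 10, 17, 32), (5, 10, 21, 8), (5, 10, 24, 26), (5, 22, 10, 30), (5, 22, 13, 25), (5, 22, 17, 32), (5, 22, 21, 8), (5, 22, 24, 26), (5, 30, 10, 30), (5, 30, 13, 25), (5, 30, 17, 32), (5, 30, 21, 8), (5, 30, 24, 26), (5, 38, 10, 30), (5, 38, 13, 25), (5, 38, 17, 32), (5, 38, 21, 8), (5, 38, 24, 26)}
Natural join on B: {(18, 10, 26, 10, 36, a), (18, 12, 26, 10, 36, a), (18, 25, 26, 10, 36, a), (18, 26, 26, 10, 36, a), (5, 10, 10, 30, 18, b), (5, 10, 10, 30, 24, z), (5, 10, 10, 30, 8, p), (5, 10, 13, 25, 18, b), (5, 10, 13, 25, 24, z), (5, 10, 13, 25, 8, p), (5, 10, 17, 32, 18, b), (5, 10, 17, 32, 24, z), (5, 10, 17, 32, 8, p), (5, 10, 21, 8, 18, b), (5, 10, 21, 8, 24, z), (5, 10, 21, 8, 8, p), (5, 10, 24, 26, 18, b), (5, 10, 24, 26, 24, z), (5, 10, 24, 26, 8, p), (5, 22, 10, 30, 18, b), (5, 22, 10, 30, 24, z), (5, 22, 10, 30, 8, p), (5, 22, 13, 25, 18, b), (5, 22, 13, 25, 24, z), (5, 22, 13, 25, 8, p), (5, 22, 17, 32, 18, b), (5, 22, 17, 32, 24, z), (5, 22, 17, 32, 8, p), (5, 22, 21, 8, 18, b), (5, 22, 21, 8, 24, z), (5, 22, 21, 8, 8, p), (5, 22, 24, 26, 18, b), (5, 22, 24, 26, 24, z), (5, 22, 24, 26, 8, p), (5, 30, 10, 30, 18, b), (5, 30, 10, 30, 24, z), (5, 30, 10, 30, 8, p), (5, 30, 13, 25, 18, b), (5, 30, 13, 25, 24, z), (5, 30, 13, 25, 8, p), (5, 30, 17, 32, 18, b), (5, 30, 17, 32, 24, z), (5, 30, 17, 32, 8, p), (5, 30, 21, 8, 18, b), (5, 30, 21, 8, 24, z), (5, 30, 21, 8, 8, p), (5, 30, 24, 26, 18, b), (5, 30, 24, 26, 24, z), (5, 30, 24, 26, 8, p), (5, 38, 10, 30, 18, b), (5, 38, 10, 30, 24, z), (5, 38, 10, 30, 8, p), (5, 38, 13, 25, 18, b), (5, 38, 13, 25, 24, z), (5, 38, 13, 25, 8, p), (5, 38, 17, 32, 18, b), (5, 38, 17, 32, 24, z), (5, 38, 17, 32, 8, p), (5, 38, 21, 8, 18, b), (5, 38, 21, 8, 24, z), (5, 38, 21, 8, 8, p), (5, 38, 24, 26, 18, b), (5, 38, 24, 26, 24, z), (5, 38, 24, 26, 8, p)}
Filtering on A = b leaves {(5, 10, 10, 30, 18, b), (5, 10, 13, 25, 18, b), (5, 10, 17, 32, 18, b), (5, 10, 21, 8, 18, b), (5, 10, 24, 26, 18, b), (5, 22, 10, 30, 18, b), (5, 22, 13, 25, 18, b), (5, 22, 17, 32, 18, b), (5, 22, 21, 8, 18, b), (5, 22, 24, 26, 18, b), (5, 30, 10, 30, 18, b), (5, 30, 13, 25, 18, b), (5, 30, 17, 32, 18, b), (5, 30, 21, 8, 18, b), (5, 30, 24, 26, 18, b), (5, 38, 10, 30, 18, b), (5, 38, 13, 25, 18, b), (5, 38, 17, 32, 18, b), (5, 38, 21, 8, 18, b), (5, 38, 24, 26, 18, b)}.
Filtering on E > D leaves {(5, 22, 10, 30, 18, b), (5, 22, 13, 25, 18, b), (5, 22, 17, 32, 18, b), (5, 22, 21, 8, 18, b), (5, 22, 24, 26, 18, b), (5, 30, 10, 30, 18, b), (5, 30, 13, 25, 18, b), (5, 30, 17, 32, 18, b), (5, 30, 21, 8, 18, b), (5, 30, 24, 26, 18, b), (5, 38, 10, 30, 18, b), (5, 38, 13, 25, 18, b), (5, 38, 17, 32, 18, b), (5, 38, 21, 8, 18, b), (5, 38, 24, 26, 18, b)}.
π_{D, C, B} gives {(18, 25, 5), (18, 26, 5), (18, 30, 5), (18, 32, 5), (18, 8, 5)} (10 duplicate(s) eliminated).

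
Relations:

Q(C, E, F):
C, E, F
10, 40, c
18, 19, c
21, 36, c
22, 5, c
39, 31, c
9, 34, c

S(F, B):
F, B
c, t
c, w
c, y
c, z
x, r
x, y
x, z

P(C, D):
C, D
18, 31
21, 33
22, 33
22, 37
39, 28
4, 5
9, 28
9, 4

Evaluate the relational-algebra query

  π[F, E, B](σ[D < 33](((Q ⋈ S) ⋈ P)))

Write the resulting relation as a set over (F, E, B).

{(c, 19, t), (c, 19, w), (c, 19, y), (c, 19, z), (c, 31, t), (c, 31, w), (c, 31, y), (c, 31, z), (c, 34, t), (c, 34, w), (c, 34, y), (c, 34, z)}

Natural join on F: {(10, 40, c, t), (10, 40, c, w), (10, 40, c, y), (10, 40, c, z), (18, 19, c, t), (18, 19, c, w), (18, 19, c, y), (18, 19, c, z), (21, 36, c, t), (21, 36, c, w), (21, 36, c, y), (21, 36, c, z), (22, 5, c, t), (22, 5, c, w), (22, 5, c, y), (22, 5, c, z), (39, 31, c, t), (39, 31, c, w), (39, 31, c, y), (39, 31, c, z), (9, 34, c, t), (9, 34, c, w), (9, 34, c, y), (9, 34, c, z)}
Natural join on C: {(18, 19, c, t, 31), (18, 19, c, w, 31), (18, 19, c, y, 31), (18, 19, c, z, 31), (21, 36, c, t, 33), (21, 36, c, w, 33), (21, 36, c, y, 33), (21, 36, c, z, 33), (22, 5, c, t, 33), (22, 5, c, t, 37), (22, 5, c, w, 33), (22, 5, c, w, 37), (22, 5, c, y, 33), (22, 5, c, y, 37), (22, 5, c, z, 33), (22, 5, c, z, 37), (39, 31, c, t, 28), (39, 31, c, w, 28), (39, 31, c, y, 28), (39, 31, c, z, 28), (9, 34, c, t, 28), (9, 34, c, t, 4), (9, 34, c, w, 28), (9, 34, c, w, 4), (9, 34, c, y, 28), (9, 34, c, y, 4), (9, 34, c, z, 28), (9, 34, c, z, 4)}
Filtering on D < 33 leaves {(18, 19, c, t, 31), (18, 19, c, w, 31), (18, 19, c, y, 31), (18, 19, c, z, 31), (39, 31, c, t, 28), (39, 31, c, w, 28), (39, 31, c, y, 28), (39, 31, c, z, 28), (9, 34, c, t, 28), (9, 34, c, t, 4), (9, 34, c, w, 28), (9, 34, c, w, 4), (9, 34, c, y, 28), (9, 34, c, y, 4), (9, 34, c, z, 28), (9, 34, c, z, 4)}.
π_{F, E, B} gives {(c, 19, t), (c, 19, w), (c, 19, y), (c, 19, z), (c, 31, t), (c, 31, w), (c, 31, y), (c, 31, z), (c, 34, t), (c, 34, w), (c, 34, y), (c, 34, z)} (4 duplicate(s) eliminated).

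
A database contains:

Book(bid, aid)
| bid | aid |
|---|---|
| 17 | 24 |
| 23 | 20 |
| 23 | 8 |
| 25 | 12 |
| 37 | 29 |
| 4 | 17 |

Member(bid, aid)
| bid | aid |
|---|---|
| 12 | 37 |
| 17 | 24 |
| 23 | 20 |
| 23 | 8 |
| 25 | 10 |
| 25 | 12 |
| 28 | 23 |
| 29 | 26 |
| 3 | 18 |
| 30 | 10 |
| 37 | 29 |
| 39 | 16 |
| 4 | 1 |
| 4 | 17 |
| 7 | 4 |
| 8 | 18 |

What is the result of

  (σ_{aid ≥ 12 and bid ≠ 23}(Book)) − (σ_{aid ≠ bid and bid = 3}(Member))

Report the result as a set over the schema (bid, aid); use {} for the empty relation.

{(17, 24), (25, 12), (37, 29), (4, 17)}

σ[aid ≥ 12 and bid ≠ 23]: keep tuples satisfying aid ≥ 12 and bid ≠ 23 → {(17, 24), (25, 12), (37, 29), (4, 17)}
σ[aid ≠ bid and bid = 3]: keep tuples satisfying aid ≠ bid and bid = 3 → {(3, 18)}
Set difference of the two operands is {(17, 24), (25, 12), (37, 29), (4, 17)}.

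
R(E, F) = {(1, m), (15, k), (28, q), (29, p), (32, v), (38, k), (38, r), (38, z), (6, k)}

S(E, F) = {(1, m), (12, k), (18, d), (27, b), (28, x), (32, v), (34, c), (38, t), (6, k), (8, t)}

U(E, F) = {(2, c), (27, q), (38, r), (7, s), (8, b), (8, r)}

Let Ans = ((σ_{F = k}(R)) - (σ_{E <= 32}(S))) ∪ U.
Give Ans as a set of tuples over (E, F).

Filtering on F = k leaves {(15, k), (38, k), (6, k)}.
Filtering on E <= 32 leaves {(1, m), (12, k), (18, d), (27, b), (28, x), (32, v), (6, k), (8, t)}.
Difference: {(15, k), (38, k), (6, k)} with {(1, m), (12, k), (18, d), (27, b), (28, x), (32, v), (6, k), (8, t)} → {(15, k), (38, k)}
Union: {(15, k), (38, k)} with {(2, c), (27, q), (38, r), (7, s), (8, b), (8, r)} → {(15, k), (2, c), (27, q), (38, k), (38, r), (7, s), (8, b), (8, r)}

{(15, k), (2, c), (27, q), (38, k), (38, r), (7, s), (8, b), (8, r)}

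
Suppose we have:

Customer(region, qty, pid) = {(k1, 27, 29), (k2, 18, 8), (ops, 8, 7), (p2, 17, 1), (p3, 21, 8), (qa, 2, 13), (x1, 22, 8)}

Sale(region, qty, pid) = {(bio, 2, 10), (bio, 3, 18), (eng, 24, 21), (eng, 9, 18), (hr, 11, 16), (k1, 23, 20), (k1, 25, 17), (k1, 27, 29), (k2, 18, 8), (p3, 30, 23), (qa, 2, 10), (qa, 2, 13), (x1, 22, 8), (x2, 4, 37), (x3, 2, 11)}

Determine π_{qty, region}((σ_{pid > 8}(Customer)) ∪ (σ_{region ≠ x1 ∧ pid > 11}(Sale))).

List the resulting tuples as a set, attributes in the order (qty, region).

{(11, hr), (2, qa), (23, k1), (24, eng), (25, k1), (27, k1), (3, bio), (30, p3), (4, x2), (9, eng)}

σ[pid > 8]: keep tuples satisfying pid > 8 → {(k1, 27, 29), (qa, 2, 13)}
σ[region ≠ x1 ∧ pid > 11]: keep tuples satisfying region ≠ x1 ∧ pid > 11 → {(bio, 3, 18), (eng, 24, 21), (eng, 9, 18), (hr, 11, 16), (k1, 23, 20), (k1, 25, 17), (k1, 27, 29), (p3, 30, 23), (qa, 2, 13), (x2, 4, 37)}
Set union of the two operands is {(bio, 3, 18), (eng, 24, 21), (eng, 9, 18), (hr, 11, 16), (k1, 23, 20), (k1, 25, 17), (k1, 27, 29), (p3, 30, 23), (qa, 2, 13), (x2, 4, 37)}.
Projecting to qty, region: {(11, hr), (2, qa), (23, k1), (24, eng), (25, k1), (27, k1), (3, bio), (30, p3), (4, x2), (9, eng)}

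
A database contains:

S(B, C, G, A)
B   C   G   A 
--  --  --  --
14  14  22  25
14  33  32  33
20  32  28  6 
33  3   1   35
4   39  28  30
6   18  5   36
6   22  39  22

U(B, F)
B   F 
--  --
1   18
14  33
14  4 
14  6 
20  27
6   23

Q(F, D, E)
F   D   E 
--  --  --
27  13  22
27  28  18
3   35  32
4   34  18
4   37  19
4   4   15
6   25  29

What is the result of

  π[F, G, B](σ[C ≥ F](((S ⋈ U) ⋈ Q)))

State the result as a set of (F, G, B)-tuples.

{(27, 28, 20), (4, 22, 14), (4, 32, 14), (6, 22, 14), (6, 32, 14)}

Joining S and U on B yields {(14, 14, 22, 25, 33), (14, 14, 22, 25, 4), (14, 14, 22, 25, 6), (14, 33, 32, 33, 33), (14, 33, 32, 33, 4), (14, 33, 32, 33, 6), (20, 32, 28, 6, 27), (6, 18, 5, 36, 23), (6, 22, 39, 22, 23)}.
Joining (S ⋈ U) and Q on F yields {(14, 14, 22, 25, 4, 34, 18), (14, 14, 22, 25, 4, 37, 19), (14, 14, 22, 25, 4, 4, 15), (14, 14, 22, 25, 6, 25, 29), (14, 33, 32, 33, 4, 34, 18), (14, 33, 32, 33, 4, 37, 19), (14, 33, 32, 33, 4, 4, 15), (14, 33, 32, 33, 6, 25, 29), (20, 32, 28, 6, 27, 13, 22), (20, 32, 28, 6, 27, 28, 18)}.
Apply σ_{C ≥ F}; surviving tuples: {(14, 14, 22, 25, 4, 34, 18), (14, 14, 22, 25, 4, 37, 19), (14, 14, 22, 25, 4, 4, 15), (14, 14, 22, 25, 6, 25, 29), (14, 33, 32, 33, 4, 34, 18), (14, 33, 32, 33, 4, 37, 19), (14, 33, 32, 33, 4, 4, 15), (14, 33, 32, 33, 6, 25, 29), (20, 32, 28, 6, 27, 13, 22), (20, 32, 28, 6, 27, 28, 18)}
Keep only column(s) F, G, B (5 duplicate(s) eliminated): {(27, 28, 20), (4, 22, 14), (4, 32, 14), (6, 22, 14), (6, 32, 14)}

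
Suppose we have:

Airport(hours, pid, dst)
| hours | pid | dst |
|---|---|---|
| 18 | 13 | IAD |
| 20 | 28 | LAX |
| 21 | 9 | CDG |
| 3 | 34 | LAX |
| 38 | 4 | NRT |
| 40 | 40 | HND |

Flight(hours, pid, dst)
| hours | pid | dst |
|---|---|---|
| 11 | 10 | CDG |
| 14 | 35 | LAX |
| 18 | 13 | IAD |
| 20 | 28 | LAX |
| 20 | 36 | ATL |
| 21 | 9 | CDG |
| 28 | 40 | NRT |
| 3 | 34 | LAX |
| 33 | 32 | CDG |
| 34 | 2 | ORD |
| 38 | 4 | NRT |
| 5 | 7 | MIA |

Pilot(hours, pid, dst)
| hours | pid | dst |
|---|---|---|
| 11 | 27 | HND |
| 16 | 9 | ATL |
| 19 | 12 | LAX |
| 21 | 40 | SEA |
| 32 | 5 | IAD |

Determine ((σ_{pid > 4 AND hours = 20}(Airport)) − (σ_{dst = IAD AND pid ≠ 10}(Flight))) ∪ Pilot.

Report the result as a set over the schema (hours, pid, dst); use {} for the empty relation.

Apply σ_{pid > 4 AND hours = 20}; surviving tuples: {(20, 28, LAX)}
Apply σ_{dst = IAD AND pid ≠ 10}; surviving tuples: {(18, 13, IAD)}
Set difference of the two operands is {(20, 28, LAX)}.
Set union of the two operands is {(11, 27, HND), (16, 9, ATL), (19, 12, LAX), (20, 28, LAX), (21, 40, SEA), (32, 5, IAD)}.

{(11, 27, HND), (16, 9, ATL), (19, 12, LAX), (20, 28, LAX), (21, 40, SEA), (32, 5, IAD)}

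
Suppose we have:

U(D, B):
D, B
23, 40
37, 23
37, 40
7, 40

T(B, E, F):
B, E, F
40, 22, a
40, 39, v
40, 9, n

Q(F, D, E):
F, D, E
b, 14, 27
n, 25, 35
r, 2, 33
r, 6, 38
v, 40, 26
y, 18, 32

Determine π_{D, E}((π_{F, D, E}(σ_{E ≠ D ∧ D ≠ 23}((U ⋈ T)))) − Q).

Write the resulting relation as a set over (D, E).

{(37, 22), (37, 39), (37, 9), (7, 22), (7, 39), (7, 9)}

Joining U and T on B yields {(23, 40, 22, a), (23, 40, 39, v), (23, 40, 9, n), (37, 40, 22, a), (37, 40, 39, v), (37, 40, 9, n), (7, 40, 22, a), (7, 40, 39, v), (7, 40, 9, n)}.
Apply σ_{E ≠ D ∧ D ≠ 23}; surviving tuples: {(37, 40, 22, a), (37, 40, 39, v), (37, 40, 9, n), (7, 40, 22, a), (7, 40, 39, v), (7, 40, 9, n)}
Projecting to F, D, E: {(a, 37, 22), (a, 7, 22), (n, 37, 9), (n, 7, 9), (v, 37, 39), (v, 7, 39)}
Difference: {(a, 37, 22), (a, 7, 22), (n, 37, 9), (n, 7, 9), (v, 37, 39), (v, 7, 39)} with {(b, 14, 27), (n, 25, 35), (r, 2, 33), (r, 6, 38), (v, 40, 26), (y, 18, 32)} → {(a, 37, 22), (a, 7, 22), (n, 37, 9), (n, 7, 9), (v, 37, 39), (v, 7, 39)}
Projecting to D, E: {(37, 22), (37, 39), (37, 9), (7, 22), (7, 39), (7, 9)}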